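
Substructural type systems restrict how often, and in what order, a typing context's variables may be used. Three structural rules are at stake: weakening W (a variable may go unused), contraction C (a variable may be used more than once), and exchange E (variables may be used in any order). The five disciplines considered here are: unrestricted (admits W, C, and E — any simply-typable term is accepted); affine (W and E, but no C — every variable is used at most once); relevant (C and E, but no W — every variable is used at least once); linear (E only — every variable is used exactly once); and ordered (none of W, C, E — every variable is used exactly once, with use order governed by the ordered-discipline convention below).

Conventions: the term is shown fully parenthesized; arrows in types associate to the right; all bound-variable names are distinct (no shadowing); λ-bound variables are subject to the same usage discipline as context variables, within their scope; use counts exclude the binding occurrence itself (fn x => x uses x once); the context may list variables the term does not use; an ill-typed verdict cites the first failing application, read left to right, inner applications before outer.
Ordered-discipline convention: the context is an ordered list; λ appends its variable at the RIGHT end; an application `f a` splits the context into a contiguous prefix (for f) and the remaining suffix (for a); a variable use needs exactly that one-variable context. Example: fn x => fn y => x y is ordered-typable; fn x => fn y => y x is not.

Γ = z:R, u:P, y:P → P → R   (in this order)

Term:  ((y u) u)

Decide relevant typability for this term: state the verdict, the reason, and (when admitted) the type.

no — needs weakening: z unused
variable uses: z ×0; u ×2; y ×1
order of uses: y, u, u
typing: well-typed — term : R
across the five disciplines: ordered ✗ | linear ✗ | affine ✗ | relevant ✗ | unrestricted ✓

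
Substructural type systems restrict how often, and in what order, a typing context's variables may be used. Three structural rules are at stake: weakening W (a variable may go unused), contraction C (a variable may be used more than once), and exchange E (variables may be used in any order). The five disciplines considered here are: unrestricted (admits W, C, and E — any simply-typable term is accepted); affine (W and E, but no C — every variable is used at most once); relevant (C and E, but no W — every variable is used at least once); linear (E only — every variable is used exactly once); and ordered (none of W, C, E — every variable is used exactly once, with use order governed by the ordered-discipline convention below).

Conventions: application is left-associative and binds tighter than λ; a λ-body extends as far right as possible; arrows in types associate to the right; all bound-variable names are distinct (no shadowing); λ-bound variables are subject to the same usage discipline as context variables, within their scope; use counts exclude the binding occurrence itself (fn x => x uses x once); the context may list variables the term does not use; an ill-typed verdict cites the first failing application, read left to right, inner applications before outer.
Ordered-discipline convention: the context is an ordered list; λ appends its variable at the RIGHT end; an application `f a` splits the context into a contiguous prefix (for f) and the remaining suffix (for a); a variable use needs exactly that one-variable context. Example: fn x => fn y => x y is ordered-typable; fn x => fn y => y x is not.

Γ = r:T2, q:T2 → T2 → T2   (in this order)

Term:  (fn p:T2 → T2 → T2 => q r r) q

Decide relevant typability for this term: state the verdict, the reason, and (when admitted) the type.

no — p left unused
counts: r: 2; q: 2; p (bound): 0
order of uses: q, r, r, q
typing: ✓ — T2
across the five disciplines: ordered ✗ · linear ✗ · affine ✗ · relevant ✗ · unrestricted ✓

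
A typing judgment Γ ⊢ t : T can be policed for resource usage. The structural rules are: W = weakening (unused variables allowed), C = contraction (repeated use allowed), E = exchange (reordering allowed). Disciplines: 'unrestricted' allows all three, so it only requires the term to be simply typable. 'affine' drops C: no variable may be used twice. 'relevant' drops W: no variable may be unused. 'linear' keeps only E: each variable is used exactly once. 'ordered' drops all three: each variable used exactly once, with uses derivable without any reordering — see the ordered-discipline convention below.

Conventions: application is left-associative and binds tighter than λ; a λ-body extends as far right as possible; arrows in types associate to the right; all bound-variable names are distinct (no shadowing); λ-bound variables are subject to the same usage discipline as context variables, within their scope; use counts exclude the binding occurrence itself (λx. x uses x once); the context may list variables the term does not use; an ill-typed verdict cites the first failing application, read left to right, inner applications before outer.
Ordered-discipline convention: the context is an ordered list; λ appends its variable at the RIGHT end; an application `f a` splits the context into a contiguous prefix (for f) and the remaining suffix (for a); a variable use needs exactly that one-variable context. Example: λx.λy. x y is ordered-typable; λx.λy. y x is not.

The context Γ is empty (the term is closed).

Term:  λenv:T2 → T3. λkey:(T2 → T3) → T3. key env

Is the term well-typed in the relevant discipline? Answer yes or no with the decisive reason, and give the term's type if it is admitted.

yes — env, key: all used, weakening unneeded; term : (T2 → T3) → ((T2 → T3) → T3) → T3
variable uses: env (λ-bound) ×1; key (λ-bound) ×1
left-to-right use order: key, env
typing: ✓ — (T2 → T3) → ((T2 → T3) → T3) → T3
all disciplines: ordered ✗ | linear ✓ | affine ✓ | relevant ✓ | unrestricted ✓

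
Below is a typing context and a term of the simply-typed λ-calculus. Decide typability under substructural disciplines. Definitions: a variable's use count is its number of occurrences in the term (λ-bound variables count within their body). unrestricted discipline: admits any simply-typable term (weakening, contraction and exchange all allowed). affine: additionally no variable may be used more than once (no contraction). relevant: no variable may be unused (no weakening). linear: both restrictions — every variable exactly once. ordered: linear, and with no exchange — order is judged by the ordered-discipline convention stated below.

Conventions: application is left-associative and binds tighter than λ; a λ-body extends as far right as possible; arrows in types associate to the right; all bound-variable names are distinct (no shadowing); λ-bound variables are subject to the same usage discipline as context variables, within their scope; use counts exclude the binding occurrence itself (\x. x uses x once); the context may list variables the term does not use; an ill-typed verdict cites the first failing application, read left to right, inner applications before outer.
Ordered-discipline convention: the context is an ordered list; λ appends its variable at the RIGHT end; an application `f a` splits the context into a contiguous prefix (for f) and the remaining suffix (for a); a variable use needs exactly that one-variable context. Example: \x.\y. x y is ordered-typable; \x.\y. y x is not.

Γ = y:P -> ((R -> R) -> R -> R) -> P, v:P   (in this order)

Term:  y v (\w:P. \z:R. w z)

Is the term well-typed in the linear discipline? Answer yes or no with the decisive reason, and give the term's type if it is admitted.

no — fails simple typing
variable uses: y=1, v=1, w (λ-bound)=1, z (λ-bound)=1
order of uses: y, v, w, z
typing: ill-typed: applying a non-function (P)
summary: ordered ✗; linear ✗; affine ✗; relevant ✗; unrestricted ✗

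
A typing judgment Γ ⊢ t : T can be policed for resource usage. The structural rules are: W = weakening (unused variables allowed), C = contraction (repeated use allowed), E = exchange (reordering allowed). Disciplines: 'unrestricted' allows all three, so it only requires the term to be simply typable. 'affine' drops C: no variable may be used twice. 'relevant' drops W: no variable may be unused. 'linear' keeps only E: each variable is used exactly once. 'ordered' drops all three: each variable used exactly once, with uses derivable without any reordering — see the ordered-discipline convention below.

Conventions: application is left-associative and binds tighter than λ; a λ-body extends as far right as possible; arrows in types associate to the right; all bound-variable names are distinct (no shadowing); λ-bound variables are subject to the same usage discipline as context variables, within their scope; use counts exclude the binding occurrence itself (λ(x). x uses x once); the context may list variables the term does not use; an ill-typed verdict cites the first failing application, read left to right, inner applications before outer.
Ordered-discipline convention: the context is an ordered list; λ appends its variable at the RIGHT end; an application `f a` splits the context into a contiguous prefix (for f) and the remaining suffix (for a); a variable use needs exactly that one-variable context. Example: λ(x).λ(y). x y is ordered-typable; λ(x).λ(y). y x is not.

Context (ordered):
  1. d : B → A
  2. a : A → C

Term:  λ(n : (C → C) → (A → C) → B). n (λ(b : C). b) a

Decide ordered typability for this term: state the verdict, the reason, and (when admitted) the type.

no — unused: d — weakening required
variable uses: d: 0; a: 1; n (bound): 1; b (bound): 1
order of uses: n, b, a
typing: well-typed at ((C → C) → (A → C) → B) → B
per-discipline verdicts: ordered ✗; linear ✗; affine ✓; relevant ✗; unrestricted ✓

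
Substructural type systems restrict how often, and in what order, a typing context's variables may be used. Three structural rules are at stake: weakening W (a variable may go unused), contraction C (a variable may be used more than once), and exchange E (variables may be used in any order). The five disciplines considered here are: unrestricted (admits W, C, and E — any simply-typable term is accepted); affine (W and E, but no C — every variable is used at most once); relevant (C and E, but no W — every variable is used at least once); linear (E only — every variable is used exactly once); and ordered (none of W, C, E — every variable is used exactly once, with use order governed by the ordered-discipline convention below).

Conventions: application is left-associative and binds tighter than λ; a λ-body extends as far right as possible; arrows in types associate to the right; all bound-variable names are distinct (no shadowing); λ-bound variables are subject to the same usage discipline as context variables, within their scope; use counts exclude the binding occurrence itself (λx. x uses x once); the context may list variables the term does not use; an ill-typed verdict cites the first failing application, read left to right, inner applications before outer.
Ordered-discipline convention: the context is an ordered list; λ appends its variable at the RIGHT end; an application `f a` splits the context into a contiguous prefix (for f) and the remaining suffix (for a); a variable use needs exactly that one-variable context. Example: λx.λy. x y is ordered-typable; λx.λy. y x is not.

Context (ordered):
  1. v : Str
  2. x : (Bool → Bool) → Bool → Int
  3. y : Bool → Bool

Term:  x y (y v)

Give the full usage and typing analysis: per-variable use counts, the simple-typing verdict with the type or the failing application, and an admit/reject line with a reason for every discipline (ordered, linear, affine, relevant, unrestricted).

variable uses: v: 1×, x: 1×, y: 2×
order of uses: x, y, y, v
typing: ill-typed: argument of type Str where Bool is required
ordered: ✗ — fails simple typing
linear: ✗ — a type mismatch blocks all five
affine: ✗ — the type mismatch rejects it
relevant: ✗ — not simply typable
unrestricted: ✗ — fails simple typing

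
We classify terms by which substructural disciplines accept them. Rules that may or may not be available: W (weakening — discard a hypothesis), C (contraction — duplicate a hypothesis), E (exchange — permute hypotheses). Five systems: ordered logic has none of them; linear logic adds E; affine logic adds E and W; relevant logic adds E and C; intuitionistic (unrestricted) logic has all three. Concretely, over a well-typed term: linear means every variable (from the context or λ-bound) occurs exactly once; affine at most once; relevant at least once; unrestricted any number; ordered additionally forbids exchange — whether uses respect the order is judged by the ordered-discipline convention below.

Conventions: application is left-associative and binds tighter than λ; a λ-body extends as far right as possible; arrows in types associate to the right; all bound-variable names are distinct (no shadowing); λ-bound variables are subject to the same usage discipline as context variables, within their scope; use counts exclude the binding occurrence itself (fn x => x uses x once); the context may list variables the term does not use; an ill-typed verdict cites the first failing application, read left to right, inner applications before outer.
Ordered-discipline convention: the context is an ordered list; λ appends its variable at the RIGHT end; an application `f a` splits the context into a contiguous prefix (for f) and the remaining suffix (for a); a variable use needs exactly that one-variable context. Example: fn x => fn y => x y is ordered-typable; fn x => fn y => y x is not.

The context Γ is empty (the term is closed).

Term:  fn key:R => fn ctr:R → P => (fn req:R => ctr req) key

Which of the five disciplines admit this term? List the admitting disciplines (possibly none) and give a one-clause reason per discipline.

admitted in: linear, affine, relevant, unrestricted
use counts: key (bound): 1×; ctr (bound): 1×; req (bound): 1×
left-to-right use order: ctr, req, key
typing: ✓ — R → (R → P) → P
ordered: ✗, no contiguous prefix/suffix split fits ctr, req, key
linear: ✓, single use per variable (key, ctr, req)
affine: ✓, at most one use each (key, ctr, req)
relevant: ✓, key, ctr, req: all used, weakening unneeded
unrestricted: ✓, simply typable at R → (R → P) → P; W, C, E all held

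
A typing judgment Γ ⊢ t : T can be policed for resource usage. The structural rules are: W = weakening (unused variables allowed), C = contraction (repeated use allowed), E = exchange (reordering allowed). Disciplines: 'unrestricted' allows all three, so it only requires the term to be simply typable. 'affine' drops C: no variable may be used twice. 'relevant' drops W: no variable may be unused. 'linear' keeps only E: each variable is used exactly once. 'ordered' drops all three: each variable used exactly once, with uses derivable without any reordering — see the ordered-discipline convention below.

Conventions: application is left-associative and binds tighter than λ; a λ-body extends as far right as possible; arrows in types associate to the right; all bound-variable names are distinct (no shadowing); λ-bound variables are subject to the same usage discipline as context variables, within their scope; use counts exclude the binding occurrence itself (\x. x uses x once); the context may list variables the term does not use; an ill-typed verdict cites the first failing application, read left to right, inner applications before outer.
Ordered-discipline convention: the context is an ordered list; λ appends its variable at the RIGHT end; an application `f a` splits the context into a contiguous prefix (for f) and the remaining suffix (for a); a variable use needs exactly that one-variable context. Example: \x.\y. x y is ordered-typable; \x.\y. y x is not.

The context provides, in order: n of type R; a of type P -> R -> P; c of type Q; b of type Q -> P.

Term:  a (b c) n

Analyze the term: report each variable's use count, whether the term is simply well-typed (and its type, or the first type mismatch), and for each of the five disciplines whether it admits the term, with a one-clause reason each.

counts: n=1, a=1, c=1, b=1
order of uses: a, b, c, n
typing: well-typed at P
ordered: ✗ — no contiguous prefix/suffix split fits a, b, c, n
linear: ✓ — single use per variable (n, a, c, b)
affine: ✓ — none of n, a, c, b used more than once
relevant: ✓ — n, a, c, b: all used, weakening unneeded
unrestricted: ✓ — type-checks (P) and nothing is barred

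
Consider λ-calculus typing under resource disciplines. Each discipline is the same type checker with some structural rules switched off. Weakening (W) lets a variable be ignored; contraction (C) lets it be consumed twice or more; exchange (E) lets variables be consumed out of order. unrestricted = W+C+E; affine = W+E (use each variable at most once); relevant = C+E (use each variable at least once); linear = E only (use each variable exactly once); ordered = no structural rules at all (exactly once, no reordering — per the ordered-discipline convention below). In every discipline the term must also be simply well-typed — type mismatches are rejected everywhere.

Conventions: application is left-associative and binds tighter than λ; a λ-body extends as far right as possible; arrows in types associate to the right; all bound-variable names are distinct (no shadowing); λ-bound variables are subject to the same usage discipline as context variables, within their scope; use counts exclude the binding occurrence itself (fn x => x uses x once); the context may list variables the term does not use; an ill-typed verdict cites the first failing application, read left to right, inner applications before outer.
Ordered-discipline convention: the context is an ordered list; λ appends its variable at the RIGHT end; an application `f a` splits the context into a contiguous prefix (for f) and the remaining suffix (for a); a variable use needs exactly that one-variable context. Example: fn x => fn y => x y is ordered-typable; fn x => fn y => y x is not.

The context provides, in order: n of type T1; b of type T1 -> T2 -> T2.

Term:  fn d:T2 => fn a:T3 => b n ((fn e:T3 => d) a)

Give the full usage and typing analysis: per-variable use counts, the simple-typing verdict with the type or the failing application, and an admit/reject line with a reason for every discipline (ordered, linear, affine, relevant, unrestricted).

variable uses: n=1, b=1, d (bound)=1, a (bound)=1, e (bound)=0
order of uses: b, n, d, a
typing: ✓ — T2 -> T3 -> T2
ordered: ✗, e never used (weakening)
linear: ✗, e never used (weakening)
affine: ✓, none of n, b, d, a, e used more than once
relevant: ✗, e never used (weakening)
unrestricted: ✓, type-checks (T2 -> T3 -> T2) and nothing is barred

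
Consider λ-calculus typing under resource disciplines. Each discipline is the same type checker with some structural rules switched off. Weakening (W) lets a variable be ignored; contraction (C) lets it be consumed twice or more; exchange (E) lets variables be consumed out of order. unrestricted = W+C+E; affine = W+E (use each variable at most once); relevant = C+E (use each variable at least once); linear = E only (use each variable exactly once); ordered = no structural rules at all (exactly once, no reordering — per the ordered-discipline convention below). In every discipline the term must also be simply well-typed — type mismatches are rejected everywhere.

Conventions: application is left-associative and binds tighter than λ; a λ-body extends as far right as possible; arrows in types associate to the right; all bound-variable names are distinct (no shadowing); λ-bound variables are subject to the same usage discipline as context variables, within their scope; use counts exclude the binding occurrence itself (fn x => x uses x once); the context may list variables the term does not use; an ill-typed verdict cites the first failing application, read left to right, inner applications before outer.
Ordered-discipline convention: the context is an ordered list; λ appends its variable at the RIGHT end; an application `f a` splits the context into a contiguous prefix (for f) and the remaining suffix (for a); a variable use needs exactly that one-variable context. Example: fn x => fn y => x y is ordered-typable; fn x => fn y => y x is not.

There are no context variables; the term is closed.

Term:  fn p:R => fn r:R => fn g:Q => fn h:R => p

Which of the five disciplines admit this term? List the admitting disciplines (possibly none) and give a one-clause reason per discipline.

admitting disciplines: affine, unrestricted
usage: p [bound] ×1; r [bound] ×0; g [bound] ×0; h [bound] ×0
left-to-right use order: p
typing: the term checks, with type R -> R -> Q -> R -> R
ordered ✗ (r, g, h left unused)
linear ✗ (r, g, h left unused)
affine ✓ (none of p, r, g, h used more than once)
relevant ✗ (r, g, h left unused)
unrestricted ✓ (typability at R -> R -> Q -> R -> R is all that's needed)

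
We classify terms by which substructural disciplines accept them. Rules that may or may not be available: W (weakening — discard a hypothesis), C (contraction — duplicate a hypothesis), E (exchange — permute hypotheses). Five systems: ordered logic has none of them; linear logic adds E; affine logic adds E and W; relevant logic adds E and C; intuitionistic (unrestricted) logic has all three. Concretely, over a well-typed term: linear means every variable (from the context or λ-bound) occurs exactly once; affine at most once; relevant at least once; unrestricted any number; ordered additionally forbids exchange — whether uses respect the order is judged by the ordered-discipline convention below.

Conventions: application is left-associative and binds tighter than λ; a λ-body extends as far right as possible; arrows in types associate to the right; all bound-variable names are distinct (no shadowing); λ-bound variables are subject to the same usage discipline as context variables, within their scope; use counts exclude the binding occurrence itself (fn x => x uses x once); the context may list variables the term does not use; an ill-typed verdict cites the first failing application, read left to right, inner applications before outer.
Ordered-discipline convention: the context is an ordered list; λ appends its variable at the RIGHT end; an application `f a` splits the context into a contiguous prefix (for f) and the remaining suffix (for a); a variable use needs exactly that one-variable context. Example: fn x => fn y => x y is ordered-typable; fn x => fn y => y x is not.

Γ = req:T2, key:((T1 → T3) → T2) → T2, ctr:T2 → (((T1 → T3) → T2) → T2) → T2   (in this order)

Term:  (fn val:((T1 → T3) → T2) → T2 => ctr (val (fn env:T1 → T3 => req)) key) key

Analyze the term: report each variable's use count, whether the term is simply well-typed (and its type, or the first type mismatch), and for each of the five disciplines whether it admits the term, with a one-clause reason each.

variable uses: req ×1, key ×2, ctr ×1, val [bound] ×1, env [bound] ×0
uses in reading order: ctr, val, req, key, key
typing: ✓ — T2
ordered: ✗, repeated use of key ×2; unused: env — weakening required
linear: ✗, repeated use of key ×2; unused: env — weakening required
affine: ✗, repeated use of key ×2
relevant: ✗, unused: env — weakening required
unrestricted: ✓, typability at T2 is all that's needed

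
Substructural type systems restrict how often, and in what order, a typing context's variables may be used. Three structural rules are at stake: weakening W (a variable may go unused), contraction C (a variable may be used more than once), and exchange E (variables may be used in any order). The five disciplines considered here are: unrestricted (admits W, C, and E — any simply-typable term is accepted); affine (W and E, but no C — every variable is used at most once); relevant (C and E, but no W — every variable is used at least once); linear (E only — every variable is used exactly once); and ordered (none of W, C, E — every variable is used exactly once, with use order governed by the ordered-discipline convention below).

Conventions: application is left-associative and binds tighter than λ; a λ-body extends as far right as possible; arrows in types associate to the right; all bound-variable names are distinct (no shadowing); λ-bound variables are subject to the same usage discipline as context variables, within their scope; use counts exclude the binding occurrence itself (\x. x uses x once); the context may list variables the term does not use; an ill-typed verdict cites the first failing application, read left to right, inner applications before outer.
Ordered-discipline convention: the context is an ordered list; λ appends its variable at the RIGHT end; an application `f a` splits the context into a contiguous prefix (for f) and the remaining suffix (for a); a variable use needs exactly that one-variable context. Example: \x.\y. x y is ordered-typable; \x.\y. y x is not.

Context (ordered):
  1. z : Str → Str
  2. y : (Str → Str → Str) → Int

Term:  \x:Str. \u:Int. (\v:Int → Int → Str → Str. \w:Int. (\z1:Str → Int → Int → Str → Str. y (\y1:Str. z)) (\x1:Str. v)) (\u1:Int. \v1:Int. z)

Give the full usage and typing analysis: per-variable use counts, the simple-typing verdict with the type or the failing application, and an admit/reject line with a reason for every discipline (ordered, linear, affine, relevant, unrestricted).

use counts: z=2; y=1; x (λ-bound)=0; u (λ-bound)=0; v (λ-bound)=1; w (λ-bound)=0; z1 (λ-bound)=0; y1 (λ-bound)=0; x1 (λ-bound)=0; u1 (λ-bound)=0; v1 (λ-bound)=0
uses in reading order: y, z, v, z
typing: well-typed — term : Str → Int → Int → Int
ordered ✗ (z ×2 used more than once (contraction); needs weakening: x, u, w, z1, y1, x1, u1, v1 unused)
linear ✗ (z ×2 used more than once (contraction); needs weakening: x, u, w, z1, y1, x1, u1, v1 unused)
affine ✗ (z ×2 used more than once (contraction))
relevant ✗ (needs weakening: x, u, w, z1, y1, x1, u1, v1 unused)
unrestricted ✓ (type-checks (Str → Int → Int → Int) and nothing is barred)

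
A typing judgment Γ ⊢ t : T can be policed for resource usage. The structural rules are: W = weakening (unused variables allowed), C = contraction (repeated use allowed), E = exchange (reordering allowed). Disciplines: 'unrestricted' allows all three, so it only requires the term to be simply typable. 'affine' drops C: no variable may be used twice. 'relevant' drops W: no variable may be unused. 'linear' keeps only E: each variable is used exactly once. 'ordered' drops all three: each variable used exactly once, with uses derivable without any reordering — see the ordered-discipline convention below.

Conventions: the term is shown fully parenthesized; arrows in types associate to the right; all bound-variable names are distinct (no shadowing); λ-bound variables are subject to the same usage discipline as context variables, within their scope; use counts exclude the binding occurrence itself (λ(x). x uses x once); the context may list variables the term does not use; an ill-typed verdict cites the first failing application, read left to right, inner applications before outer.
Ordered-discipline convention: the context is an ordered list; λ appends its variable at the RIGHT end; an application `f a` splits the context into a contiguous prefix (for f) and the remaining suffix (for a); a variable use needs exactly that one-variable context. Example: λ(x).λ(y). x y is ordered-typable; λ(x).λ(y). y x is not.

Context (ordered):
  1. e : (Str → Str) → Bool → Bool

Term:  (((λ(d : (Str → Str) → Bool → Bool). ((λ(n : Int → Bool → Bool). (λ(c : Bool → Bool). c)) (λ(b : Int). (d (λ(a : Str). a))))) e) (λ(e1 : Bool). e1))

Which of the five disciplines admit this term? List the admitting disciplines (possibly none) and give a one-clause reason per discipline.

admitted by: affine, unrestricted
variable uses: e=1; d (λ-bound)=1; n (λ-bound)=0; c (λ-bound)=1; b (λ-bound)=0; a (λ-bound)=1; e1 (λ-bound)=1
order of uses: c, d, a, e, e1
typing: well-typed — term : Bool → Bool
ordered ✗ (needs weakening: n, b unused)
linear ✗ (needs weakening: n, b unused)
affine ✓ (e, d, n, c, b, a, e1: no repeats, contraction unneeded)
relevant ✗ (needs weakening: n, b unused)
unrestricted ✓ (typability at Bool → Bool is all that's needed)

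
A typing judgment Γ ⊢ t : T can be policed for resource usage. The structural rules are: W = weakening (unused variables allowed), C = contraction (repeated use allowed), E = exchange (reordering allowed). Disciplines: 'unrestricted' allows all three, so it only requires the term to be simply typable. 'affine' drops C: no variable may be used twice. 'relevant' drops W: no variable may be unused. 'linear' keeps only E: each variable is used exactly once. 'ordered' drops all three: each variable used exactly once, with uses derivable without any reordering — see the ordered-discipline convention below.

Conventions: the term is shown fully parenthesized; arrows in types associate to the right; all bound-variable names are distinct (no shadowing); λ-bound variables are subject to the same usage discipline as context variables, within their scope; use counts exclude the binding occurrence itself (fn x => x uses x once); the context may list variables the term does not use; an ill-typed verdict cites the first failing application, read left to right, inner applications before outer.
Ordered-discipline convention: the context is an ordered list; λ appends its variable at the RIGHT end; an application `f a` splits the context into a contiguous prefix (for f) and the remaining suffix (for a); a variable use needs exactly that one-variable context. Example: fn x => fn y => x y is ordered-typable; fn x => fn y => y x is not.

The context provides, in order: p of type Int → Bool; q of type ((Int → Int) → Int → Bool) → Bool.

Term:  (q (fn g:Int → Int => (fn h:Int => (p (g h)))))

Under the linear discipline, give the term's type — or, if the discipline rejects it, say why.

term : Bool
counts: p=1, q=1, g (bound)=1, h (bound)=1
left-to-right use order: q, p, g, h
typing: ✓ — Bool
summary: ordered ✗ | linear ✓ | affine ✓ | relevant ✓ | unrestricted ✓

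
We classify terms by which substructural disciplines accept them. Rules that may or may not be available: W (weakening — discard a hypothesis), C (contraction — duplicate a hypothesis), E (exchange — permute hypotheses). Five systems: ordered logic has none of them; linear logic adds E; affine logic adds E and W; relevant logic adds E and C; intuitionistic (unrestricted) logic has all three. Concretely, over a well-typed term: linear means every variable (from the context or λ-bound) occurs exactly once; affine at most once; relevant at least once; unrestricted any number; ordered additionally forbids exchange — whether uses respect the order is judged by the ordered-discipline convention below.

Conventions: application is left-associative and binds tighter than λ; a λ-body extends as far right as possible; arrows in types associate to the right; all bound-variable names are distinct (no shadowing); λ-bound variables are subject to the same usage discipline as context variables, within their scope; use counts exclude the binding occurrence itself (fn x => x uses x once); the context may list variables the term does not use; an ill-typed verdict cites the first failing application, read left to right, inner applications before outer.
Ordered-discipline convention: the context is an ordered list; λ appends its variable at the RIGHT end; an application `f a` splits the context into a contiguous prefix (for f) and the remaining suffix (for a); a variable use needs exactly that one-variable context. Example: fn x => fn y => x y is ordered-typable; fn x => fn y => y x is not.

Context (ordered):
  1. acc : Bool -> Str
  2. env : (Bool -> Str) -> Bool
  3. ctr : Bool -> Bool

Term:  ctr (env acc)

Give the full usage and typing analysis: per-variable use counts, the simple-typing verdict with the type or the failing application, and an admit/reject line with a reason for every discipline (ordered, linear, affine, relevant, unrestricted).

counts: acc: 1×, env: 1×, ctr: 1×
uses in reading order: ctr, env, acc
typing: well-typed — term : Bool
ordered: ✗, no contiguous prefix/suffix split fits ctr, env, acc
linear: ✓, acc, env, ctr: one use apiece
affine: ✓, at most one use each (acc, env, ctr)
relevant: ✓, none of acc, env, ctr goes unused
unrestricted: ✓, type-checks (Bool) and nothing is barred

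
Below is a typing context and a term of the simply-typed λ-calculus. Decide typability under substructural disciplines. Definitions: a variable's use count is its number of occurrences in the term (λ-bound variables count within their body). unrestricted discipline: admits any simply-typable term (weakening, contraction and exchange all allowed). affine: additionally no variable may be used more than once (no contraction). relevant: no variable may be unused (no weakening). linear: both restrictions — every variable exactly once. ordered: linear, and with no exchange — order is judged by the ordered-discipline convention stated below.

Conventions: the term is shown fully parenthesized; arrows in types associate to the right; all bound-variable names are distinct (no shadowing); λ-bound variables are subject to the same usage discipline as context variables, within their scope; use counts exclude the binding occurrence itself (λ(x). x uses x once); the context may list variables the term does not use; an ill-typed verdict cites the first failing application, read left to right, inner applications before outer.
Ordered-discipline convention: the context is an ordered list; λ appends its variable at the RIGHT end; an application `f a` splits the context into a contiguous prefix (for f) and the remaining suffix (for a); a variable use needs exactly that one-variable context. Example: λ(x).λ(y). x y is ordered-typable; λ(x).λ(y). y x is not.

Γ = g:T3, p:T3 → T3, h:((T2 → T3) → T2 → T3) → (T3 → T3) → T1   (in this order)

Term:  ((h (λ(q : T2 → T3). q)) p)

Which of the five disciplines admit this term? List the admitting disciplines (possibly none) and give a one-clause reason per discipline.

accepted by: affine, unrestricted
use counts: g: 0; p: 1; h: 1; q (bound): 1
order of uses: h, q, p
typing: well-typed at T1
ordered: ✗ — g left unused
linear: ✗ — g left unused
affine: ✓ — no duplicate uses among g, p, h, q
relevant: ✗ — g left unused
unrestricted: ✓ — simply typable at T1; W, C, E all held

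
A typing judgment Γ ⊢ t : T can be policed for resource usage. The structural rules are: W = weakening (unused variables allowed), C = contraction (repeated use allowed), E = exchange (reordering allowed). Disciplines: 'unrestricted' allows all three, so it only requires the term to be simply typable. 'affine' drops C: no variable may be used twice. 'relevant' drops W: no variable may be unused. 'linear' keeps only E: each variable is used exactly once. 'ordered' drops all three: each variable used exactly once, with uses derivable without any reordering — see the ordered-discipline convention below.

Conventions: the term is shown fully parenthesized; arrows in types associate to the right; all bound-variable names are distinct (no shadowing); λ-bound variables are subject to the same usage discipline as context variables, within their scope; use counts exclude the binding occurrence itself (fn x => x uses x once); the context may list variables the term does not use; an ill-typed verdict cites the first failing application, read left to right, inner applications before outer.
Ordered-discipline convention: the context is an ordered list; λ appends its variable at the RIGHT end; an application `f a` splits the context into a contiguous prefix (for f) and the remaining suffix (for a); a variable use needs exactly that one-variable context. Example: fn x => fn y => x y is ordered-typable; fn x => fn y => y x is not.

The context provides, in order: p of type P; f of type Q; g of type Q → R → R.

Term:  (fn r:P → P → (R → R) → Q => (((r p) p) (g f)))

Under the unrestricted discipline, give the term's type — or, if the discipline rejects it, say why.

term : (P → P → (R → R) → Q) → Q
counts: p=2; f=1; g=1; r (λ-bound)=1
uses in reading order: r, p, p, g, f
typing: well-typed — term : (P → P → (R → R) → Q) → Q
all disciplines: ordered ✗ | linear ✗ | affine ✗ | relevant ✓ | unrestricted ✓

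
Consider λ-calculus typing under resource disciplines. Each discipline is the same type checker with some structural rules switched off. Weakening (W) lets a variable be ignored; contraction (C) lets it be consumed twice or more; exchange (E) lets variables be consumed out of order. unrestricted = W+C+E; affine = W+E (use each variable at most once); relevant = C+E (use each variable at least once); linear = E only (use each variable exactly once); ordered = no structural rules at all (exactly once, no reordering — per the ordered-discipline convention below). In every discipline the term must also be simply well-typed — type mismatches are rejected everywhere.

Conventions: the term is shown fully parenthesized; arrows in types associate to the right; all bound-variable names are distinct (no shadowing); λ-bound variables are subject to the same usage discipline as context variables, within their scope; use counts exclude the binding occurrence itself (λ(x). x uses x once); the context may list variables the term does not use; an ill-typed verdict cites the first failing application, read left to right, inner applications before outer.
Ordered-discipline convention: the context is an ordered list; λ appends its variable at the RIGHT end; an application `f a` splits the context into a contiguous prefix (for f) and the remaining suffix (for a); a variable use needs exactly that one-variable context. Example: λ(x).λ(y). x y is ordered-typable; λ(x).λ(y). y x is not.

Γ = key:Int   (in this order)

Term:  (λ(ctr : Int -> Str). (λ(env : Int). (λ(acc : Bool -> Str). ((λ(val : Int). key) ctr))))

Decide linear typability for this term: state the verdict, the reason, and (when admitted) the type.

no — the type mismatch rejects it
counts: key: 1×, ctr (bound): 1×, env (bound): 0×, acc (bound): 0×, val (bound): 0×
use order (left to right): key, ctr
typing: ill-typed: argument of type Int -> Str where Int is required
per-discipline verdicts: ordered ✗, linear ✗, affine ✗, relevant ✗, unrestricted ✗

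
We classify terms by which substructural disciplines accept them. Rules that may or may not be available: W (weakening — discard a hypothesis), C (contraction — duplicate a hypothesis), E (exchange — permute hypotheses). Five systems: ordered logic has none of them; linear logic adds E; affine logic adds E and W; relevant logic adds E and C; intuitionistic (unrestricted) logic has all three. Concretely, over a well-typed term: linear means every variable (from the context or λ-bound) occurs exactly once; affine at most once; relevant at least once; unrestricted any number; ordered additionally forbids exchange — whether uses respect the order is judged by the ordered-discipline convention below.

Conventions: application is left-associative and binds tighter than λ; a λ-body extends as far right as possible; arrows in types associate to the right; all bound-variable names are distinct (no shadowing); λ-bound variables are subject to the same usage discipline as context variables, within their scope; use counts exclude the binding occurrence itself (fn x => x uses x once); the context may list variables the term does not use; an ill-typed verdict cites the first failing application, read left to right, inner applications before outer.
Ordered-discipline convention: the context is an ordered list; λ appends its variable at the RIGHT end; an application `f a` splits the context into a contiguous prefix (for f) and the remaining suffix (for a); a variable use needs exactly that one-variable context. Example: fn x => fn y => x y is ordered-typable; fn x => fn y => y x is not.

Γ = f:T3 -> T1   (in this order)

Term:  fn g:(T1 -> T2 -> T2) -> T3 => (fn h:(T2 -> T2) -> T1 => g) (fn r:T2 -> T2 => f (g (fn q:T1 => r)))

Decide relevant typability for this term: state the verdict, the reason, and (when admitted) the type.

no — needs weakening: h, q unused
usage: f: 1, g [bound]: 2, h [bound]: 0, r [bound]: 1, q [bound]: 0
use order (left to right): g, f, g, r
typing: well-typed — term : ((T1 -> T2 -> T2) -> T3) -> (T1 -> T2 -> T2) -> T3
all disciplines: ordered ✗, linear ✗, affine ✗, relevant ✗, unrestricted ✓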